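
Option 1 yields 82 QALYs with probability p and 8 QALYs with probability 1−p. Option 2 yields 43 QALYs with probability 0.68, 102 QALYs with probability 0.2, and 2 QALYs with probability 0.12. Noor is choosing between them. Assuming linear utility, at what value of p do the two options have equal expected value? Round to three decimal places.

EV(Option 2) = 0.68 × 43 + 0.2 × 102 + 0.12 × 2 = 29.24 + 20.4 + 0.24 = 49.88
p·82 + (1−p)·8 = 49.88
74p + 8 = 49.88
p = (49.88 − 8) / 74

p = 0.566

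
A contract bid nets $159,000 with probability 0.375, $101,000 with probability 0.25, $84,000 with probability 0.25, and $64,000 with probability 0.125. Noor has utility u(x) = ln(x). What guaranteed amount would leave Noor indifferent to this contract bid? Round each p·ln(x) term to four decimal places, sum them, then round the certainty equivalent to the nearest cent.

E[u] = 0.375·ln(159000) + 0.25·ln(101000) + 0.25·ln(84000) + 0.125·ln(64000) = 4.4912 + 2.8807 + 2.8346 + 1.3833 = 11.5898
CE = e^11.5898 ≈ 107990.66

$107,990.66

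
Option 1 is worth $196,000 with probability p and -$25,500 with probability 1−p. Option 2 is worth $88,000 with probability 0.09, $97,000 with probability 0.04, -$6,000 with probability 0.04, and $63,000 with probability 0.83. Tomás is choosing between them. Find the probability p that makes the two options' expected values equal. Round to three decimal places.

p = 0.403

EV(Option 2) = 0.09 × 88000 + 0.04 × 97000 + 0.04 × (-6000) + 0.83 × 63000 = 7920 + 3880 − 240 + 52290 = 63850
p·196000 + (1−p)·(-25500) = 63850
221500p − 25500 = 63850
p = (63850 + 25500) / 221500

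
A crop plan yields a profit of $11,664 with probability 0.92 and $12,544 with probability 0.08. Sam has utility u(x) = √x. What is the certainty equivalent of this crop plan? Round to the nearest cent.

$11,733.22

E[u] = 0.92·√11664 + 0.08·√12544 = 0.92·108 + 0.08·112 = 108.32
CE = (108.32)² = 11733.2224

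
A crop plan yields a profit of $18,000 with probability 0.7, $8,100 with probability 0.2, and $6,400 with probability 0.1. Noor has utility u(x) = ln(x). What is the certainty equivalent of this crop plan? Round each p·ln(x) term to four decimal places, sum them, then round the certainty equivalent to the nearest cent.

$13,835.60

E[u] = 0.7·ln(18000) + 0.2·ln(8100) + 0.1·ln(6400) = 6.8587 + 1.7999 + 0.8764 = 9.5350
CE = e^9.5350 ≈ 13835.60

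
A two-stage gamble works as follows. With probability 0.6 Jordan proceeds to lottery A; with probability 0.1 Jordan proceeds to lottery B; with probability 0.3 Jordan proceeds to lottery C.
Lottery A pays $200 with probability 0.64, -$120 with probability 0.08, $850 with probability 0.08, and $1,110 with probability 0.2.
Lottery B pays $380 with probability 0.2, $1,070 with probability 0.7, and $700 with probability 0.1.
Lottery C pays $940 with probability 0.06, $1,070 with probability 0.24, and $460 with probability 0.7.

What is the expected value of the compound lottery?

$525.10

EV(A) = 0.64 × 200 + 0.08 × (-120) + 0.08 × 850 + 0.2 × 1110 = 128 − 9.6 + 68 + 222 = 408.4
EV(B) = 0.2 × 380 + 0.7 × 1070 + 0.1 × 700 = 76 + 749 + 70 = 895
EV(C) = 0.06 × 940 + 0.24 × 1070 + 0.7 × 460 = 56.4 + 256.8 + 322 = 635.2
Overall = 0.6 × 408.4 + 0.1 × 895 + 0.3 × 635.2 = 245.04 + 89.5 + 190.56 = 525.1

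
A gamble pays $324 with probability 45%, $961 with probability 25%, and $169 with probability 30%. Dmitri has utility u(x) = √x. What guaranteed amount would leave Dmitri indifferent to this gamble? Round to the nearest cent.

E[u] = 0.45·√324 + 0.25·√961 + 0.3·√169 = 0.45·18 + 0.25·31 + 0.3·13 = 19.75
CE = (19.75)² = 390.0625

$390.06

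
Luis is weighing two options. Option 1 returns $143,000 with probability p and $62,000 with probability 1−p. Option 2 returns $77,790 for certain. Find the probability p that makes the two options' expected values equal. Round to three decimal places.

p = 0.195

p·143000 + (1−p)·62000 = 77790
81000p + 62000 = 77790
p = (77790 − 62000) / 81000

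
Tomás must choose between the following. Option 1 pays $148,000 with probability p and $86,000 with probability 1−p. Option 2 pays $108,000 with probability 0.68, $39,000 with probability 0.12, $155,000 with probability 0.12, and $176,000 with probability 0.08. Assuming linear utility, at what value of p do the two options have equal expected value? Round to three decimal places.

p = 0.400

EV(Option 2) = 0.68 × 108000 + 0.12 × 39000 + 0.12 × 155000 + 0.08 × 176000 = 73440 + 4680 + 18600 + 14080 = 110800
p·148000 + (1−p)·86000 = 110800
62000p + 86000 = 110800
p = (110800 − 86000) / 62000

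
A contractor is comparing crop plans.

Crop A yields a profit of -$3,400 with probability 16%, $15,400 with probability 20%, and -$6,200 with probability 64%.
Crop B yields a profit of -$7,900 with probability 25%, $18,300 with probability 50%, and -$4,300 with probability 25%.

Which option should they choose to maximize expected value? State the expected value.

Crop A = 0.16 × (-3400) + 0.2 × 15400 + 0.64 × (-6200) = -544 + 3080 − 3968 = -1432
Crop B = 0.25 × (-7900) + 0.5 × 18300 + 0.25 × (-4300) = -1975 + 9150 − 1075 = 6100

Crop B ($6,100)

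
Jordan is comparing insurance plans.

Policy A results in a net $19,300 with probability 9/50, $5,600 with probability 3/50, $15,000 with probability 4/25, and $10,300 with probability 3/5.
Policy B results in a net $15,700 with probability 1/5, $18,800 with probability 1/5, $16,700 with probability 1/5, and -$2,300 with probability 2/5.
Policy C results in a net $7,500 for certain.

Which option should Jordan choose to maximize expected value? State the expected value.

Policy A ($12,390)

Policy A = 9/50 × 19300 + 3/50 × 5600 + 4/25 × 15000 + 3/5 × 10300 = 3474 + 336 + 2400 + 6180 = 12390
Policy B = 1/5 × 15700 + 1/5 × 18800 + 1/5 × 16700 + 2/5 × (-2300) = 3140 + 3760 + 3340 − 920 = 9320
Policy C: 7500 (certain)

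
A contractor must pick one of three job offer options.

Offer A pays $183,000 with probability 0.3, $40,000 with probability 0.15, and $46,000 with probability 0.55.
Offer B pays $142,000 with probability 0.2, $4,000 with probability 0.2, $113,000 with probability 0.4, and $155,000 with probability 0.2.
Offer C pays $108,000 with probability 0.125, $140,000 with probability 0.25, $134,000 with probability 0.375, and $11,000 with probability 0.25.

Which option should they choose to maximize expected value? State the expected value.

Offer B ($105,400)

Offer A = 0.3 × 183000 + 0.15 × 40000 + 0.55 × 46000 = 54900 + 6000 + 25300 = 86200
Offer B = 0.2 × 142000 + 0.2 × 4000 + 0.4 × 113000 + 0.2 × 155000 = 28400 + 800 + 45200 + 31000 = 105400
Offer C = 0.125 × 108000 + 0.25 × 140000 + 0.375 × 134000 + 0.25 × 11000 = 13500 + 35000 + 50250 + 2750 = 101500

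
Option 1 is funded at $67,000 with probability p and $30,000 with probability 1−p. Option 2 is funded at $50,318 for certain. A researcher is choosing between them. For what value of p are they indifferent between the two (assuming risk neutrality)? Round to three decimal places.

p·67000 + (1−p)·30000 = 50318
37000p + 30000 = 50318
p = (50318 − 30000) / 37000

p = 0.549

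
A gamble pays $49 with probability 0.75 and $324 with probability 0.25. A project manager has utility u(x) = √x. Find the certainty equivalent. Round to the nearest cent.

$95.06

E[u] = 0.75·√49 + 0.25·√324 = 0.75·7 + 0.25·18 = 9.75
CE = (9.75)² = 95.0625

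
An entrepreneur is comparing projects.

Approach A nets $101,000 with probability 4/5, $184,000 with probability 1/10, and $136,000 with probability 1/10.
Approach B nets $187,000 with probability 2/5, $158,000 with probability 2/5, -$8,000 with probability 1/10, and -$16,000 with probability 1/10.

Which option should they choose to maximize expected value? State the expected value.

Approach B ($135,600)

Approach A = 4/5 × 101000 + 1/10 × 184000 + 1/10 × 136000 = 80800 + 18400 + 13600 = 112800
Approach B = 2/5 × 187000 + 2/5 × 158000 + 1/10 × (-8000) + 1/10 × (-16000) = 74800 + 63200 − 800 − 1600 = 135600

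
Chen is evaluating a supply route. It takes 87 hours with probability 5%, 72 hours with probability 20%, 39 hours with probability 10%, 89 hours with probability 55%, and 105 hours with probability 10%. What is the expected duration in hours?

EV = 0.05 × 87 + 0.2 × 72 + 0.1 × 39 + 0.55 × 89 + 0.1 × 105 = 4.35 + 14.4 + 3.9 + 48.95 + 10.5 = 82.1

82.1 hours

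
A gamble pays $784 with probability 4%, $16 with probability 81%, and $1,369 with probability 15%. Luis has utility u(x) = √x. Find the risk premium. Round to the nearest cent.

E[u] = 0.04·√784 + 0.81·√16 + 0.15·√1369 = 0.04·28 + 0.81·4 + 0.15·37 = 9.91
CE = (9.91)² = 98.2081
Risk premium = EV − CE = 249.67 − 98.2081 = 151.4619

$151.46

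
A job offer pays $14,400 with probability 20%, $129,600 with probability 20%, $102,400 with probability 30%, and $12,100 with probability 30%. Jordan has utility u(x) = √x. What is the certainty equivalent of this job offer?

E[u] = 0.2·√14400 + 0.2·√129600 + 0.3·√102400 + 0.3·√12100 = 0.2·120 + 0.2·360 + 0.3·320 + 0.3·110 = 225
CE = (225)² = 50625

$50,625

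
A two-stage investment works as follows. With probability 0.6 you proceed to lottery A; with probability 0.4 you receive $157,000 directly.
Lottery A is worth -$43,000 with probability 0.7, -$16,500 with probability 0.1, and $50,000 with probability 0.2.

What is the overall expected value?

$49,750

EV(A) = 0.7 × (-43000) + 0.1 × (-16500) + 0.2 × 50000 = -30100 − 1650 + 10000 = -21750
Branch B: 157000 (certain)
Overall = 0.6 × (-21750) + 0.4 × 157000 = -13050 + 62800 = 49750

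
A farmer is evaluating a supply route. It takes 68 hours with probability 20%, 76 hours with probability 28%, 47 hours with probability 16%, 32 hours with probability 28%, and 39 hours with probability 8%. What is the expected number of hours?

EV = 0.2 × 68 + 0.28 × 76 + 0.16 × 47 + 0.28 × 32 + 0.08 × 39 = 13.6 + 21.28 + 7.52 + 8.96 + 3.12 = 54.48

54.48 hours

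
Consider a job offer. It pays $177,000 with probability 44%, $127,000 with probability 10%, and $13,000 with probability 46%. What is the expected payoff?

$96,560

EV = 0.44 × 177000 + 0.1 × 127000 + 0.46 × 13000 = 77880 + 12700 + 5980 = 96560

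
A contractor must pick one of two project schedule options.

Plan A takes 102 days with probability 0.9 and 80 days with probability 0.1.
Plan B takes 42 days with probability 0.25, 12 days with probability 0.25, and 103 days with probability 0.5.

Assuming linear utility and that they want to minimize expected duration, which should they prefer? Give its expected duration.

Plan A = 0.9 × 102 + 0.1 × 80 = 91.8 + 8 = 99.8
Plan B = 0.25 × 42 + 0.25 × 12 + 0.5 × 103 = 10.5 + 3 + 51.5 = 65

Plan B (65 days)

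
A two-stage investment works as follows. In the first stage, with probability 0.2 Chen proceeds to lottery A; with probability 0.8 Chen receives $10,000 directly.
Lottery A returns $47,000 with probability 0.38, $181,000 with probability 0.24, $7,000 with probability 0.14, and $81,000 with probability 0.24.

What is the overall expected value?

$24,344

EV(A) = 0.38 × 47000 + 0.24 × 181000 + 0.14 × 7000 + 0.24 × 81000 = 17860 + 43440 + 980 + 19440 = 81720
Branch B: 10000 (certain)
Overall = 0.2 × 81720 + 0.8 × 10000 = 16344 + 8000 = 24344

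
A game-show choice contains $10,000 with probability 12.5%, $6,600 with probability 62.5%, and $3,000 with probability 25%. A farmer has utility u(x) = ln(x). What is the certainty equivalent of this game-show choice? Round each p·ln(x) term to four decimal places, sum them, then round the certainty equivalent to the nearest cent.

E[u] = 0.125·ln(10000) + 0.625·ln(6600) + 0.25·ln(3000) = 1.1513 + 5.4968 + 2.0016 = 8.6497
CE = e^8.6497 ≈ 5708.43

$5,708.43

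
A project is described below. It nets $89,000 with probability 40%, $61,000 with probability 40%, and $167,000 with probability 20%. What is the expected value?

EV = 0.4 × 89000 + 0.4 × 61000 + 0.2 × 167000 = 35600 + 24400 + 33400 = 93400

$93,400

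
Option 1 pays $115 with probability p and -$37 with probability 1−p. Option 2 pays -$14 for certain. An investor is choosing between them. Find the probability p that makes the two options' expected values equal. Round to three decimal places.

p·115 + (1−p)·(-37) = -14
152p − 37 = -14
p = (-14 + 37) / 152

p = 0.151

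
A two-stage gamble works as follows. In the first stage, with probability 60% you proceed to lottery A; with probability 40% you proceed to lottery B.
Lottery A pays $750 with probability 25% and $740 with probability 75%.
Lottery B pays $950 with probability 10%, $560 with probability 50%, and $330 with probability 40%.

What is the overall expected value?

EV(A) = 0.25 × 750 + 0.75 × 740 = 187.5 + 555 = 742.5
EV(B) = 0.1 × 950 + 0.5 × 560 + 0.4 × 330 = 95 + 280 + 132 = 507
Overall = 0.6 × 742.5 + 0.4 × 507 = 445.5 + 202.8 = 648.3

$648.30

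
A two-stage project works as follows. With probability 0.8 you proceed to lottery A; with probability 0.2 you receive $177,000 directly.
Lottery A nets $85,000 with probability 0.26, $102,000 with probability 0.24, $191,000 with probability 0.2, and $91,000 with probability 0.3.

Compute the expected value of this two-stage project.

EV(A) = 0.26 × 85000 + 0.24 × 102000 + 0.2 × 191000 + 0.3 × 91000 = 22100 + 24480 + 38200 + 27300 = 112080
Branch B: 177000 (certain)
Overall = 0.8 × 112080 + 0.2 × 177000 = 89664 + 35400 = 125064

$125,064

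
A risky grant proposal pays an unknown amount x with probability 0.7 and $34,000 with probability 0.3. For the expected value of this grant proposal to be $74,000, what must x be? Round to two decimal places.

0.7·x + 0.3·34000 = 74000
0.7·x = 74000 − 10200 = 63800
x = 63800 / 0.7 = 91142.8571

x = $91,142.86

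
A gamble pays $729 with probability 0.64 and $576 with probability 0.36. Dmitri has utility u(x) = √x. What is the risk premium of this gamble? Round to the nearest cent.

$2.07

E[u] = 0.64·√729 + 0.36·√576 = 0.64·27 + 0.36·24 = 25.92
CE = (25.92)² = 671.8464
Risk premium = EV − CE = 673.92 − 671.8464 = 2.0736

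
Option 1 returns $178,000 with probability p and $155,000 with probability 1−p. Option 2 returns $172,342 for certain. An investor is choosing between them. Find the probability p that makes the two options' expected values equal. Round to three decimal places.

p = 0.754

p·178000 + (1−p)·155000 = 172342
23000p + 155000 = 172342
p = (172342 − 155000) / 23000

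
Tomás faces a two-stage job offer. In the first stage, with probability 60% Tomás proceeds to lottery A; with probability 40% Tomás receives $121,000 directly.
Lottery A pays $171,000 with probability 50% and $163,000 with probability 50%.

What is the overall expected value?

$148,600

EV(A) = 0.5 × 171000 + 0.5 × 163000 = 85500 + 81500 = 167000
Branch B: 121000 (certain)
Overall = 0.6 × 167000 + 0.4 × 121000 = 100200 + 48400 = 148600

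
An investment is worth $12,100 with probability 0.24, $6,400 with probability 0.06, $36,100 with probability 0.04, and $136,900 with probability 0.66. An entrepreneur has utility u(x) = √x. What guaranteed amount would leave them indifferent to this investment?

$80,089

E[u] = 0.24·√12100 + 0.06·√6400 + 0.04·√36100 + 0.66·√136900 = 0.24·110 + 0.06·80 + 0.04·190 + 0.66·370 = 283
CE = (283)² = 80089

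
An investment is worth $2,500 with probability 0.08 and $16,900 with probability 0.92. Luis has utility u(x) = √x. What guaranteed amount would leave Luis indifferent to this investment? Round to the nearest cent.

E[u] = 0.08·√2500 + 0.92·√16900 = 0.08·50 + 0.92·130 = 123.6
CE = (123.6)² = 15276.96

$15,276.96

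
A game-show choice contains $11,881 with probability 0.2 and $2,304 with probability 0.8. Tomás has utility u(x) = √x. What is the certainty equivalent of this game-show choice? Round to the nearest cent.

E[u] = 0.2·√11881 + 0.8·√2304 = 0.2·109 + 0.8·48 = 60.2
CE = (60.2)² = 3624.04

$3,624.04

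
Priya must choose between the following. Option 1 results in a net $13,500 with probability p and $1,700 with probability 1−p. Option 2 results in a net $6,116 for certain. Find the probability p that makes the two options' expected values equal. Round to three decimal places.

p = 0.374

p·13500 + (1−p)·1700 = 6116
11800p + 1700 = 6116
p = (6116 − 1700) / 11800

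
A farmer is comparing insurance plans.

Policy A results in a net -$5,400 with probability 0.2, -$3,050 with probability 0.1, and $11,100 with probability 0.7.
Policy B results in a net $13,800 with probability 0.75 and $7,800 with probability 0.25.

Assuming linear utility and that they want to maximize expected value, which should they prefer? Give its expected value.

Policy B ($12,300)

Policy A = 0.2 × (-5400) + 0.1 × (-3050) + 0.7 × 11100 = -1080 − 305 + 7770 = 6385
Policy B = 0.75 × 13800 + 0.25 × 7800 = 10350 + 1950 = 12300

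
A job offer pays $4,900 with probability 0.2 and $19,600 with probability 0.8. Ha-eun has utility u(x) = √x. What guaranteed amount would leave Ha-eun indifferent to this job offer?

$15,876

E[u] = 0.2·√4900 + 0.8·√19600 = 0.2·70 + 0.8·140 = 126
CE = (126)² = 15876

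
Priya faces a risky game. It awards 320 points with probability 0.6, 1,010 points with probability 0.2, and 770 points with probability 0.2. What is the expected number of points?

EV = 0.6 × 320 + 0.2 × 1010 + 0.2 × 770 = 192 + 202 + 154 = 548

548 points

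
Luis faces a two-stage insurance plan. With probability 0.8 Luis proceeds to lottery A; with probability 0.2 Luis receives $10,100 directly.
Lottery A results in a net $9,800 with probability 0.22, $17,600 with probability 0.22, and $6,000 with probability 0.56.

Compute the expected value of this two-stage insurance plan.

EV(A) = 0.22 × 9800 + 0.22 × 17600 + 0.56 × 6000 = 2156 + 3872 + 3360 = 9388
Branch B: 10100 (certain)
Overall = 0.8 × 9388 + 0.2 × 10100 = 7510.4 + 2020 = 9530.4

$9,530.40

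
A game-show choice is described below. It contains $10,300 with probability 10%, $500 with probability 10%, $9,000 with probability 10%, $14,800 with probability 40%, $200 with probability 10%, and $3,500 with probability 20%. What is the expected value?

EV = 0.1 × 10300 + 0.1 × 500 + 0.1 × 9000 + 0.4 × 14800 + 0.1 × 200 + 0.2 × 3500 = 1030 + 50 + 900 + 5920 + 20 + 700 = 8620

$8,620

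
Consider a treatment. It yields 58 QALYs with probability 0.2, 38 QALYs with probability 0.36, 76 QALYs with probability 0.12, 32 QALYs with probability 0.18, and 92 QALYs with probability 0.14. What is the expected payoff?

EV = 0.2 × 58 + 0.36 × 38 + 0.12 × 76 + 0.18 × 32 + 0.14 × 92 = 11.6 + 13.68 + 9.12 + 5.76 + 12.88 = 53.04

53.04 QALYs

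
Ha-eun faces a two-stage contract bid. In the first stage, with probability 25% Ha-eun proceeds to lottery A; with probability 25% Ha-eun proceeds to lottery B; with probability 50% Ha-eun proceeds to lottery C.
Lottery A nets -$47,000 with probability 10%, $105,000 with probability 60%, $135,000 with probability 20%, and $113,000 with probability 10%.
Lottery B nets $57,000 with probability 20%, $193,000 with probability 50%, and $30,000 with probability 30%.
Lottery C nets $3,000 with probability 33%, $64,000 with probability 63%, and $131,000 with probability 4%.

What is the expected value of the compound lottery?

EV(A) = 0.1 × (-47000) + 0.6 × 105000 + 0.2 × 135000 + 0.1 × 113000 = -4700 + 63000 + 27000 + 11300 = 96600
EV(B) = 0.2 × 57000 + 0.5 × 193000 + 0.3 × 30000 = 11400 + 96500 + 9000 = 116900
EV(C) = 0.33 × 3000 + 0.63 × 64000 + 0.04 × 131000 = 990 + 40320 + 5240 = 46550
Overall = 0.25 × 96600 + 0.25 × 116900 + 0.5 × 46550 = 24150 + 29225 + 23275 = 76650

$76,650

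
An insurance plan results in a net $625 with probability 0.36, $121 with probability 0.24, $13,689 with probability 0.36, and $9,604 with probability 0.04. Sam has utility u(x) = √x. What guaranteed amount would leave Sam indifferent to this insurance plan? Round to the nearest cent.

E[u] = 0.36·√625 + 0.24·√121 + 0.36·√13689 + 0.04·√9604 = 0.36·25 + 0.24·11 + 0.36·117 + 0.04·98 = 57.68
CE = (57.68)² = 3326.9824

$3,326.98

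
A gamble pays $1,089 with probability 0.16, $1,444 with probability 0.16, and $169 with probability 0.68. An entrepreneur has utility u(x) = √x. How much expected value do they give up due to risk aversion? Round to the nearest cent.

E[u] = 0.16·√1089 + 0.16·√1444 + 0.68·√169 = 0.16·33 + 0.16·38 + 0.68·13 = 20.2
CE = (20.2)² = 408.04
Risk premium = EV − CE = 520.2 − 408.04 = 112.16

$112.16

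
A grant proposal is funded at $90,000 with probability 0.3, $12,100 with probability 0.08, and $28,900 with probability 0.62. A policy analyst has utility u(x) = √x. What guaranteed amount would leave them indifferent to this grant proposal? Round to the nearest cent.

$41,697.64

E[u] = 0.3·√90000 + 0.08·√12100 + 0.62·√28900 = 0.3·300 + 0.08·110 + 0.62·170 = 204.2
CE = (204.2)² = 41697.64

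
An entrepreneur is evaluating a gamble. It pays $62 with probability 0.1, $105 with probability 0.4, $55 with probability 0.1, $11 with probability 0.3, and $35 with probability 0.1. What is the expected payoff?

$60.50

EV = 0.1 × 62 + 0.4 × 105 + 0.1 × 55 + 0.3 × 11 + 0.1 × 35 = 6.2 + 42 + 5.5 + 3.3 + 3.5 = 60.5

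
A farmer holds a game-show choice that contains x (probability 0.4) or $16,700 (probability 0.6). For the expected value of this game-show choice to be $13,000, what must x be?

x = $7,450

0.4·x + 0.6·16700 = 13000
0.4·x = 13000 − 10020 = 2980
x = 2980 / 0.4 = 7450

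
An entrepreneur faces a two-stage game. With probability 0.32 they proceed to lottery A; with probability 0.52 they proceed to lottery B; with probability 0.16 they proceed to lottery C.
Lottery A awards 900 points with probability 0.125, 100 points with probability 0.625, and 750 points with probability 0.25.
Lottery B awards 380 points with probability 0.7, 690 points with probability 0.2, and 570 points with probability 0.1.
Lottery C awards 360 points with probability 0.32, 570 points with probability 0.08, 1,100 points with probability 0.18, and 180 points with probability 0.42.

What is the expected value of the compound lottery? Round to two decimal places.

EV(A) = 0.125 × 900 + 0.625 × 100 + 0.25 × 750 = 112.5 + 62.5 + 187.5 = 362.5
EV(B) = 0.7 × 380 + 0.2 × 690 + 0.1 × 570 = 266 + 138 + 57 = 461
EV(C) = 0.32 × 360 + 0.08 × 570 + 0.18 × 1100 + 0.42 × 180 = 115.2 + 45.6 + 198 + 75.6 = 434.4
Overall = 0.32 × 362.5 + 0.52 × 461 + 0.16 × 434.4 = 116 + 239.72 + 69.504 = 425.224

425.22 points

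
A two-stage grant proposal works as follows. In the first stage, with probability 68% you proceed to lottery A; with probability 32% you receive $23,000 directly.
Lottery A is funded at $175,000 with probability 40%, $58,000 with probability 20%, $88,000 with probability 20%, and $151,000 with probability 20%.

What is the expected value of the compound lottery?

EV(A) = 0.4 × 175000 + 0.2 × 58000 + 0.2 × 88000 + 0.2 × 151000 = 70000 + 11600 + 17600 + 30200 = 129400
Branch B: 23000 (certain)
Overall = 0.68 × 129400 + 0.32 × 23000 = 87992 + 7360 = 95352

$95,352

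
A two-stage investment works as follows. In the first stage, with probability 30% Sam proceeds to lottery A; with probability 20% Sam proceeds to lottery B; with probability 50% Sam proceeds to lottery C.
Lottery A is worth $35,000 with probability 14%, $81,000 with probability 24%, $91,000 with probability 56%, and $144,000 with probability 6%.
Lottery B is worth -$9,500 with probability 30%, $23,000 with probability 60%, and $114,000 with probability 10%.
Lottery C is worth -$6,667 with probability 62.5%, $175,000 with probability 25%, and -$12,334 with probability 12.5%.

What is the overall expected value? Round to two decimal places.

$48,672.69

EV(A) = 0.14 × 35000 + 0.24 × 81000 + 0.56 × 91000 + 0.06 × 144000 = 4900 + 19440 + 50960 + 8640 = 83940
EV(B) = 0.3 × (-9500) + 0.6 × 23000 + 0.1 × 114000 = -2850 + 13800 + 11400 = 22350
EV(C) = 0.625 × (-6667) + 0.25 × 175000 + 0.125 × (-12334) = -4166.875 + 43750 − 1541.75 = 38041.375
Overall = 0.3 × 83940 + 0.2 × 22350 + 0.5 × 38041.375 = 25182 + 4470 + 19020.6875 = 48672.6875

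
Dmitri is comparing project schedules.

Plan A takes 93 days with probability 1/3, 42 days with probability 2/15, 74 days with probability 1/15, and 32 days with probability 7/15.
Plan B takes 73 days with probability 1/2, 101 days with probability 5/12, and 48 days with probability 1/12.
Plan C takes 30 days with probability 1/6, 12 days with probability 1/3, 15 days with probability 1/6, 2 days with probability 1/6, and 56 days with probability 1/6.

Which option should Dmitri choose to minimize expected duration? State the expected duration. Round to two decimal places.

Plan C (21.17 days)

Plan A = 1/3 × 93 + 2/15 × 42 + 1/15 × 74 + 7/15 × 32 = 31 + 5.6 + 4.9333 + 14.9333 = 56.4667
Plan B = 1/2 × 73 + 5/12 × 101 + 1/12 × 48 = 36.5 + 42.0833 + 4 = 82.5833
Plan C = 1/6 × 30 + 1/3 × 12 + 1/6 × 15 + 1/6 × 2 + 1/6 × 56 = 5 + 4 + 2.5 + 0.3333 + 9.3333 = 21.1667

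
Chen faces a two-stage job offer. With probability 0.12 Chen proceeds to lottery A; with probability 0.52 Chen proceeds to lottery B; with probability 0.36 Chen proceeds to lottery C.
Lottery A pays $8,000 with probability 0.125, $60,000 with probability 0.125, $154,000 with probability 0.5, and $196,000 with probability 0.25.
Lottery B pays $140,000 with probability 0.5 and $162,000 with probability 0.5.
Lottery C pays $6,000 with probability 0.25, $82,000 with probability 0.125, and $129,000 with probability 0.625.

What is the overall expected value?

EV(A) = 0.125 × 8000 + 0.125 × 60000 + 0.5 × 154000 + 0.25 × 196000 = 1000 + 7500 + 77000 + 49000 = 134500
EV(B) = 0.5 × 140000 + 0.5 × 162000 = 70000 + 81000 = 151000
EV(C) = 0.25 × 6000 + 0.125 × 82000 + 0.625 × 129000 = 1500 + 10250 + 80625 = 92375
Overall = 0.12 × 134500 + 0.52 × 151000 + 0.36 × 92375 = 16140 + 78520 + 33255 = 127915

$127,915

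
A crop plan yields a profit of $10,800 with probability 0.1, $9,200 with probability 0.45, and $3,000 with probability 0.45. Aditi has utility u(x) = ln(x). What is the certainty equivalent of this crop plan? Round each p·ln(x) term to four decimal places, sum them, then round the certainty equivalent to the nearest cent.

$5,645.99

E[u] = 0.1·ln(10800) + 0.45·ln(9200) + 0.45·ln(3000) = 0.9287 + 4.1071 + 3.6029 = 8.6387
CE = e^8.6387 ≈ 5645.99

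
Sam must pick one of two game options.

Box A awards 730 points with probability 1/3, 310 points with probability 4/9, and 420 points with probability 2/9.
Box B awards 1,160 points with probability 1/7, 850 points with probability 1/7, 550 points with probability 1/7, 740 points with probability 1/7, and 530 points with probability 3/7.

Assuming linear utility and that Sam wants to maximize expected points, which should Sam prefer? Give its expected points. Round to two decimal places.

Box B (698.57 points)

Box A = 1/3 × 730 + 4/9 × 310 + 2/9 × 420 = 243.3333 + 137.7778 + 93.3333 = 474.4444
Box B = 1/7 × 1160 + 1/7 × 850 + 1/7 × 550 + 1/7 × 740 + 3/7 × 530 = 165.7143 + 121.4286 + 78.5714 + 105.7143 + 227.1429 = 698.5714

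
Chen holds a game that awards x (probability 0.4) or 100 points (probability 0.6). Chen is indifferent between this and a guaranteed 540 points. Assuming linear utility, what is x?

x = 1,200 points

0.4·x + 0.6·100 = 540
0.4·x = 540 − 60 = 480
x = 480 / 0.4 = 1200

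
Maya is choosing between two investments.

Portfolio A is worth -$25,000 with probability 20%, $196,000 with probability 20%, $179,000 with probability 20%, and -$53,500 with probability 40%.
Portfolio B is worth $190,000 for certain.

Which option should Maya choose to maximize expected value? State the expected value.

Portfolio B ($190,000)

Portfolio A = 0.2 × (-25000) + 0.2 × 196000 + 0.2 × 179000 + 0.4 × (-53500) = -5000 + 39200 + 35800 − 21400 = 48600
Portfolio B: 190000 (certain)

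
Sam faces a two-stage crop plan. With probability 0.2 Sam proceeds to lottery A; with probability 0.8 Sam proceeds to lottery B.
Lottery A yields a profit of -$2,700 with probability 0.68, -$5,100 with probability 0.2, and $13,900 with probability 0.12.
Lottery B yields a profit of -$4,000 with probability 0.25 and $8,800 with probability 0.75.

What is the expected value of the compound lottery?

$4,242.40

EV(A) = 0.68 × (-2700) + 0.2 × (-5100) + 0.12 × 13900 = -1836 − 1020 + 1668 = -1188
EV(B) = 0.25 × (-4000) + 0.75 × 8800 = -1000 + 6600 = 5600
Overall = 0.2 × (-1188) + 0.8 × 5600 = -237.6 + 4480 = 4242.4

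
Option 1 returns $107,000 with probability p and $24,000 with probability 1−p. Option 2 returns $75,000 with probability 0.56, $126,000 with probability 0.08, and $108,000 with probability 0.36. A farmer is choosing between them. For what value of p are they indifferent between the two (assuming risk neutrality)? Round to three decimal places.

EV(Option 2) = 0.56 × 75000 + 0.08 × 126000 + 0.36 × 108000 = 42000 + 10080 + 38880 = 90960
p·107000 + (1−p)·24000 = 90960
83000p + 24000 = 90960
p = (90960 − 24000) / 83000

p = 0.807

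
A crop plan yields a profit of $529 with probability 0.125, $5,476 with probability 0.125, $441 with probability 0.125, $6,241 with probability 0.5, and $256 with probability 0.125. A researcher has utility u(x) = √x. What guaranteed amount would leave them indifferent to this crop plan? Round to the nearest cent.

$3,164.06

E[u] = 0.125·√529 + 0.125·√5476 + 0.125·√441 + 0.5·√6241 + 0.125·√256 = 0.125·23 + 0.125·74 + 0.125·21 + 0.5·79 + 0.125·16 = 56.25
CE = (56.25)² = 3164.0625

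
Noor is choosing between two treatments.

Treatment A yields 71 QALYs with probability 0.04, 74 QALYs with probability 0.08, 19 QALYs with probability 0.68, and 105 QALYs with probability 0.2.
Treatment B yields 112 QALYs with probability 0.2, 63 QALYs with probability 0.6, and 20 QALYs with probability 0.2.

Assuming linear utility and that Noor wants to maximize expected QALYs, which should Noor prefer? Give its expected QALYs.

Treatment A = 0.04 × 71 + 0.08 × 74 + 0.68 × 19 + 0.2 × 105 = 2.84 + 5.92 + 12.92 + 21 = 42.68
Treatment B = 0.2 × 112 + 0.6 × 63 + 0.2 × 20 = 22.4 + 37.8 + 4 = 64.2

Treatment B (64.2 QALYs)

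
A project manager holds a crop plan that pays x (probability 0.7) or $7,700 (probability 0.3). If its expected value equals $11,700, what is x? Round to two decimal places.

x = $13,414.29

0.7·x + 0.3·7700 = 11700
0.7·x = 11700 − 2310 = 9390
x = 9390 / 0.7 = 13414.2857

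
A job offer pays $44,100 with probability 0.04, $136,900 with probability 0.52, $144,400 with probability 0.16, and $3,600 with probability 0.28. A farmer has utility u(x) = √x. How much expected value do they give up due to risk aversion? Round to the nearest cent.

$19,557.44

E[u] = 0.04·√44100 + 0.52·√136900 + 0.16·√144400 + 0.28·√3600 = 0.04·210 + 0.52·370 + 0.16·380 + 0.28·60 = 278.4
CE = (278.4)² = 77506.56
Risk premium = EV − CE = 97064 − 77506.56 = 19557.44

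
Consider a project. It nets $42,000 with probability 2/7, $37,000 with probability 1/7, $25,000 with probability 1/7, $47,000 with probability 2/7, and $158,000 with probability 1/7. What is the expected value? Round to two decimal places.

$56,857.14

EV = 2/7 × 42000 + 1/7 × 37000 + 1/7 × 25000 + 2/7 × 47000 + 1/7 × 158000 = 12000 + 5285.7143 + 3571.4286 + 13428.5714 + 22571.4286 = 56857.1429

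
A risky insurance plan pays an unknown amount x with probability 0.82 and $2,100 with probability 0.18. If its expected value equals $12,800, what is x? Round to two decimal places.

0.82·x + 0.18·2100 = 12800
0.82·x = 12800 − 378 = 12422
x = 12422 / 0.82 = 15148.7805

x = $15,148.78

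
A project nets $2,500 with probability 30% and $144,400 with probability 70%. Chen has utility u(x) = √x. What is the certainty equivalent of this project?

$78,961

E[u] = 0.3·√2500 + 0.7·√144400 = 0.3·50 + 0.7·380 = 281
CE = (281)² = 78961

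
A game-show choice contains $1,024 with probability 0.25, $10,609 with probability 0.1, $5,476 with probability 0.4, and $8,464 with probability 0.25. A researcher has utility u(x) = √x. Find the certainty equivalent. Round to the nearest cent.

E[u] = 0.25·√1024 + 0.1·√10609 + 0.4·√5476 + 0.25·√8464 = 0.25·32 + 0.1·103 + 0.4·74 + 0.25·92 = 70.9
CE = (70.9)² = 5026.81

$5,026.81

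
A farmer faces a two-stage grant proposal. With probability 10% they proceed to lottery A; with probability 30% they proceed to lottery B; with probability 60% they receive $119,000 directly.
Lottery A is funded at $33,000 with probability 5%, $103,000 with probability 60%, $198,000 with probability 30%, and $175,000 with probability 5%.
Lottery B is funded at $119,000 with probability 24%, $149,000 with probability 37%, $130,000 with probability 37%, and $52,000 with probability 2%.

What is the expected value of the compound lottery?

EV(A) = 0.05 × 33000 + 0.6 × 103000 + 0.3 × 198000 + 0.05 × 175000 = 1650 + 61800 + 59400 + 8750 = 131600
EV(B) = 0.24 × 119000 + 0.37 × 149000 + 0.37 × 130000 + 0.02 × 52000 = 28560 + 55130 + 48100 + 1040 = 132830
Branch C: 119000 (certain)
Overall = 0.1 × 131600 + 0.3 × 132830 + 0.6 × 119000 = 13160 + 39849 + 71400 = 124409

$124,409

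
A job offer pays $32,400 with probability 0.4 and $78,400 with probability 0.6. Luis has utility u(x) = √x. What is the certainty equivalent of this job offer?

$57,600

E[u] = 0.4·√32400 + 0.6·√78400 = 0.4·180 + 0.6·280 = 240
CE = (240)² = 57600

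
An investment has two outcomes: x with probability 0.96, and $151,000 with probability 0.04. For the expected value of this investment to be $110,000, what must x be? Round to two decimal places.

0.96·x + 0.04·151000 = 110000
0.96·x = 110000 − 6040 = 103960
x = 103960 / 0.96 = 108291.6667

x = $108,291.67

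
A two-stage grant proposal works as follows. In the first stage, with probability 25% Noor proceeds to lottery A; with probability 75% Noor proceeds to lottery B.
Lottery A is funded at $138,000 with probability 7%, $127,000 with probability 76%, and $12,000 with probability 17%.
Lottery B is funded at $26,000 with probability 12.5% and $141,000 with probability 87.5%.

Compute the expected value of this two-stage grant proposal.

EV(A) = 0.07 × 138000 + 0.76 × 127000 + 0.17 × 12000 = 9660 + 96520 + 2040 = 108220
EV(B) = 0.125 × 26000 + 0.875 × 141000 = 3250 + 123375 = 126625
Overall = 0.25 × 108220 + 0.75 × 126625 = 27055 + 94968.75 = 122023.75

$122,023.75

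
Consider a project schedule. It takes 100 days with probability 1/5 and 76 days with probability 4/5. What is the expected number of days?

80.8 days

EV = 1/5 × 100 + 4/5 × 76 = 20 + 60.8 = 80.8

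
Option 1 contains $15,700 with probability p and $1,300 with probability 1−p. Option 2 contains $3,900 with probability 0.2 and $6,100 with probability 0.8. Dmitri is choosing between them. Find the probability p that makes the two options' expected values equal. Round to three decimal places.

EV(Option 2) = 0.2 × 3900 + 0.8 × 6100 = 780 + 4880 = 5660
p·15700 + (1−p)·1300 = 5660
14400p + 1300 = 5660
p = (5660 − 1300) / 14400

p = 0.303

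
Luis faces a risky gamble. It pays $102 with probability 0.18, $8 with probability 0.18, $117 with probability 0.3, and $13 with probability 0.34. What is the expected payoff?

$59.32

EV = 0.18 × 102 + 0.18 × 8 + 0.3 × 117 + 0.34 × 13 = 18.36 + 1.44 + 35.1 + 4.42 = 59.32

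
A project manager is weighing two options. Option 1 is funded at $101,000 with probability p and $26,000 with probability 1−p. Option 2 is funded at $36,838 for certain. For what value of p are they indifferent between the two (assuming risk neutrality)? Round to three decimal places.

p = 0.145

p·101000 + (1−p)·26000 = 36838
75000p + 26000 = 36838
p = (36838 − 26000) / 75000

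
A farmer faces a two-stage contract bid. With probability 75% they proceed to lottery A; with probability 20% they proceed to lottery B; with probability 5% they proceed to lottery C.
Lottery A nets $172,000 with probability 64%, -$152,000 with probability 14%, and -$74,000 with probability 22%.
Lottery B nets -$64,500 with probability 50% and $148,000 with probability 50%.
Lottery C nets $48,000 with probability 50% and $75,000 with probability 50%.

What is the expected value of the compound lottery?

EV(A) = 0.64 × 172000 + 0.14 × (-152000) + 0.22 × (-74000) = 110080 − 21280 − 16280 = 72520
EV(B) = 0.5 × (-64500) + 0.5 × 148000 = -32250 + 74000 = 41750
EV(C) = 0.5 × 48000 + 0.5 × 75000 = 24000 + 37500 = 61500
Overall = 0.75 × 72520 + 0.2 × 41750 + 0.05 × 61500 = 54390 + 8350 + 3075 = 65815

$65,815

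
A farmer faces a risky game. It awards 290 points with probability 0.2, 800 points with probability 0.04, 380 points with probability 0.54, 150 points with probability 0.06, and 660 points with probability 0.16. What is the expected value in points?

EV = 0.2 × 290 + 0.04 × 800 + 0.54 × 380 + 0.06 × 150 + 0.16 × 660 = 58 + 32 + 205.2 + 9 + 105.6 = 409.8

409.8 points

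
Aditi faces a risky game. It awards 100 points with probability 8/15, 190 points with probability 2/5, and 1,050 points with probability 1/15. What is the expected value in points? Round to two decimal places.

EV = 8/15 × 100 + 2/5 × 190 + 1/15 × 1050 = 53.3333 + 76 + 70 = 199.3333

199.33 points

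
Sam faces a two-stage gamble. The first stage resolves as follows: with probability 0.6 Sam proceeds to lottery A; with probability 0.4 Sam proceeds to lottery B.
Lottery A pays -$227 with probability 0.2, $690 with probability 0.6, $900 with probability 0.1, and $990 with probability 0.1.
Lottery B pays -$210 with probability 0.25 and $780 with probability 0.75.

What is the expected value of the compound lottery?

$547.56

EV(A) = 0.2 × (-227) + 0.6 × 690 + 0.1 × 900 + 0.1 × 990 = -45.4 + 414 + 90 + 99 = 557.6
EV(B) = 0.25 × (-210) + 0.75 × 780 = -52.5 + 585 = 532.5
Overall = 0.6 × 557.6 + 0.4 × 532.5 = 334.56 + 213 = 547.56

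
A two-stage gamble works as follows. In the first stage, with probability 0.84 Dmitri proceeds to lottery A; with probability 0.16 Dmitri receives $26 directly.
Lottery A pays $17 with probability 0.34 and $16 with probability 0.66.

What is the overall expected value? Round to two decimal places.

EV(A) = 0.34 × 17 + 0.66 × 16 = 5.78 + 10.56 = 16.34
Branch B: 26 (certain)
Overall = 0.84 × 16.34 + 0.16 × 26 = 13.7256 + 4.16 = 17.8856

$17.89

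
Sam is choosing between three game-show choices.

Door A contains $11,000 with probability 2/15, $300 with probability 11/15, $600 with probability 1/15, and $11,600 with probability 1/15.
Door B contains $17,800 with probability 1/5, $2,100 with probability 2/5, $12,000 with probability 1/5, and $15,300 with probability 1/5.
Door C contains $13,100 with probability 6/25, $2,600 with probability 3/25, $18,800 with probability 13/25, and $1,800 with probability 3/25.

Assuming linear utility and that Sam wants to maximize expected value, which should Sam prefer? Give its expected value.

Door A = 2/15 × 11000 + 11/15 × 300 + 1/15 × 600 + 1/15 × 11600 = 1466.6667 + 220 + 40 + 773.3333 = 2500
Door B = 1/5 × 17800 + 2/5 × 2100 + 1/5 × 12000 + 1/5 × 15300 = 3560 + 840 + 2400 + 3060 = 9860
Door C = 6/25 × 13100 + 3/25 × 2600 + 13/25 × 18800 + 3/25 × 1800 = 3144 + 312 + 9776 + 216 = 13448

Door C ($13,448)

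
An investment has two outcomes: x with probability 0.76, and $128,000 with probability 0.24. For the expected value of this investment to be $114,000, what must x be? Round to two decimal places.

x = $109,578.95

0.76·x + 0.24·128000 = 114000
0.76·x = 114000 − 30720 = 83280
x = 83280 / 0.76 = 109578.9474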